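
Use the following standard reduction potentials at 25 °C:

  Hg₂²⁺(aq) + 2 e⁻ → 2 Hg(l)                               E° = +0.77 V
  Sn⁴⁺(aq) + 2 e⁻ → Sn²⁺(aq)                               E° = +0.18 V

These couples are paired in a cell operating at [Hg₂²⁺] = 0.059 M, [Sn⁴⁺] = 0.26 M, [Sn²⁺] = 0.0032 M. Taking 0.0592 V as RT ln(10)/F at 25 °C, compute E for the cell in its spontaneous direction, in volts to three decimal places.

Hg₂²⁺/Hg is the cathode (higher E°), Sn⁴⁺/Sn²⁺ the anode: E°cell = +0.77 − (+0.18) = +0.59 V, n = 2.
Overall: Hg₂²⁺(aq) + Sn²⁺(aq) → 2 Hg(l) + Sn⁴⁺(aq)
Q = [Sn⁴⁺] / ([Hg₂²⁺]·[Sn²⁺]); log Q = 3.139.
E = E° − (0.0592/n) log Q = +0.59 − (0.0592/2)(3.139) = +0.497 V.

+0.497 V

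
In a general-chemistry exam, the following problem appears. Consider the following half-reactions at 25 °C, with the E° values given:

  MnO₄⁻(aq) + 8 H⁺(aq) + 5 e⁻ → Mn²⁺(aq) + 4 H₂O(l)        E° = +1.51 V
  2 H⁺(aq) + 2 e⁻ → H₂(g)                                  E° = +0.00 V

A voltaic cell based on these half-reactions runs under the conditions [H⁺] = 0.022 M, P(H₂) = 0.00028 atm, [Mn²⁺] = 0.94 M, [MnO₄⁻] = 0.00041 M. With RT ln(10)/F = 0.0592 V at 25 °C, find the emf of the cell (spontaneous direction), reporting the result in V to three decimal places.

+1.306 V

MnO₄⁻/Mn²⁺ is the cathode (higher E°), H⁺/H₂ the anode: E°cell = +1.51 − (+0.00) = +1.51 V, n = 10.
Overall: 2 MnO₄⁻(aq) + 6 H⁺(aq) + 5 H₂(g) → 2 Mn²⁺(aq) + 8 H₂O(l)
Q = [Mn²⁺]^2 / ([MnO₄⁻]^2·[H⁺]^6·P(H₂)^5); log Q = 34.430.
E = E° − (0.0592/n) log Q = +1.51 − (0.0592/10)(34.430) = +1.306 V.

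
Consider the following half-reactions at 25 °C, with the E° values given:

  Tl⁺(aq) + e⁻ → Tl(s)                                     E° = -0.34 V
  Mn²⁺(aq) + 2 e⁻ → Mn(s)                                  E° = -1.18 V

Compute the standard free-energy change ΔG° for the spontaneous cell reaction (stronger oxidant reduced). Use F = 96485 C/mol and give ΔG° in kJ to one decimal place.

Tl⁺/Tl (E° = -0.34 V) is the cathode; Mn²⁺/Mn (E° = -1.18 V) is the anode, so E°cell = +0.84 V.
Balancing electrons gives n = 2 (lcm of 1 and 2).
ΔG° = −nFE° = −(2)(96485)(+0.84) = -162,095 J = -162.1 kJ.

-162.1 kJ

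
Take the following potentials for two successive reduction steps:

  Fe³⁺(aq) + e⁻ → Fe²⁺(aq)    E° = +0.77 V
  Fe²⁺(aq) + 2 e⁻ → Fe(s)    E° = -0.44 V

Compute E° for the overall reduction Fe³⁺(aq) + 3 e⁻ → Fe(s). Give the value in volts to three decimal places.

-0.037 V

Since ΔG° = −nFE° is additive over sequential reductions, n₃E°₃ = n₁E°₁ + n₂E°₂.
E°₃ = (1×+0.77 + 2×-0.44) / 3 = (-0.110) / 3 = -0.037 V.
Simply averaging or adding the two E° values would be wrong; the electron-weighted sum is required.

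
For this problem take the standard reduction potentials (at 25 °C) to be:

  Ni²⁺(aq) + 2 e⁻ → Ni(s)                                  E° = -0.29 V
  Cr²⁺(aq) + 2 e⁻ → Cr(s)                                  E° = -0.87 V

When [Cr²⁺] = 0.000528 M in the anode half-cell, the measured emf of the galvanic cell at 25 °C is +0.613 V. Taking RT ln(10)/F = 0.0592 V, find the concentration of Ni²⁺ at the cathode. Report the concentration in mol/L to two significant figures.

Ni²⁺/Ni is the cathode, Cr²⁺/Cr the anode: E°cell = +0.58 V, n = 2.
Overall reaction: Ni²⁺(aq) + Cr(s) → Ni(s) + Cr²⁺(aq); Q = [Cr²⁺]^1/[Ni²⁺]^1.
From E = E° − (0.0592/n) log Q: log Q = (E° − E)·n/0.0592 = (+0.58 − (+0.613))·2/0.0592 = -1.1149.
So 1·log[Ni²⁺] = 1·log(0.000528) − log Q = -3.2774 − (-1.1149) = -2.1625; [Ni²⁺] = 10^(-2.1625) ≈ 0.0069 M.

0.0069 M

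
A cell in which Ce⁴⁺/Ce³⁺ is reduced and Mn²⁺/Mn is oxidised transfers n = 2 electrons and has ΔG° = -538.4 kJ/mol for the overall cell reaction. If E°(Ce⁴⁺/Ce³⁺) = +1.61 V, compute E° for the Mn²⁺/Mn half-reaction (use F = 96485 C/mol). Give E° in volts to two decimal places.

E°cell = −ΔG°/(nF) = −(-538.4×10³)/((2)(96485)) = +2.790 V.
Since Ce⁴⁺/Ce³⁺ is the cathode and Mn²⁺/Mn the anode, E°cell = E°(Ce⁴⁺/Ce³⁺) − E°(Mn²⁺/Mn).
So E°(Mn²⁺/Mn) = E°(Ce⁴⁺/Ce³⁺) − E°cell = (+1.61) − (+2.790) = -1.18 V.

-1.18 V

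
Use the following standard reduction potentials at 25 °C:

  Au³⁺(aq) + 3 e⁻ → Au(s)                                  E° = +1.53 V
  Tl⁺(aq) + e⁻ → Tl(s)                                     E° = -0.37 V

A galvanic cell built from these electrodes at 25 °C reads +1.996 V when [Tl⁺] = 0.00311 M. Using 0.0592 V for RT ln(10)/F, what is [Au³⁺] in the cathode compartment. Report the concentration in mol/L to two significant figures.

Au³⁺/Au is the cathode, Tl⁺/Tl the anode: E°cell = +1.90 V, n = 3.
Overall reaction: Au³⁺(aq) + 3 Tl(s) → Au(s) + 3 Tl⁺(aq); Q = [Tl⁺]^3/[Au³⁺]^1.
From E = E° − (0.0592/n) log Q: log Q = (E° − E)·n/0.0592 = (+1.90 − (+1.996))·3/0.0592 = -4.8649.
So 1·log[Au³⁺] = 3·log(0.00311) − log Q = -7.5217 − (-4.8649) = -2.6568; [Au³⁺] = 10^(-2.6568) ≈ 0.0022 M.

0.0022 M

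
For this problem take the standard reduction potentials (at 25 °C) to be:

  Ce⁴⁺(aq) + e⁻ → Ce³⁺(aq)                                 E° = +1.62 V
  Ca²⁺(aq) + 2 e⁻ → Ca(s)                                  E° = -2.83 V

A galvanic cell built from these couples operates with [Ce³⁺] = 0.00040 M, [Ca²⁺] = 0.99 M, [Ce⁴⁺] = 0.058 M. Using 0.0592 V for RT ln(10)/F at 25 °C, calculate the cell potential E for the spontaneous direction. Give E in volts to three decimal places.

+4.578 V

Ce⁴⁺/Ce³⁺ is the cathode (higher E°), Ca²⁺/Ca the anode: E°cell = +1.62 − (-2.83) = +4.45 V, n = 2.
Overall: 2 Ce⁴⁺(aq) + Ca(s) → 2 Ce³⁺(aq) + Ca²⁺(aq)
Q = [Ce³⁺]^2·[Ca²⁺] / ([Ce⁴⁺]^2); log Q = -4.327.
E = E° − (0.0592/n) log Q = +4.45 − (0.0592/2)(-4.327) = +4.578 V.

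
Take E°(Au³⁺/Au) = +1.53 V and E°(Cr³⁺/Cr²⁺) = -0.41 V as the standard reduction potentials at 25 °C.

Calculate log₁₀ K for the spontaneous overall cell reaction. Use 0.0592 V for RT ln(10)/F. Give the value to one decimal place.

Cathode: Au³⁺/Au; anode: Cr³⁺/Cr²⁺. E°cell = +1.94 V, n = 3.
log K = nE°cell / 0.0592 = (3)(+1.94) / 0.0592 = 98.3.

98.3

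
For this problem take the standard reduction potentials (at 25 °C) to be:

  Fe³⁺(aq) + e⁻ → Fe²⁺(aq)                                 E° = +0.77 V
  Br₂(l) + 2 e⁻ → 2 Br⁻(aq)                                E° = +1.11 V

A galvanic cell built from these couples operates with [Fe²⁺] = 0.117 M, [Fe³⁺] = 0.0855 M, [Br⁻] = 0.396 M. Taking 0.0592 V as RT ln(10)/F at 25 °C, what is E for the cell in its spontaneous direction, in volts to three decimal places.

Br₂/Br⁻ is the cathode (higher E°), Fe³⁺/Fe²⁺ the anode: E°cell = +1.11 − (+0.77) = +0.34 V, n = 2.
Overall: Br₂(l) + 2 Fe²⁺(aq) → 2 Br⁻(aq) + 2 Fe³⁺(aq)
Q = [Br⁻]^2·[Fe³⁺]^2 / ([Fe²⁺]^2); log Q = -1.077.
E = E° − (0.0592/n) log Q = +0.34 − (0.0592/2)(-1.077) = +0.372 V.

+0.372 V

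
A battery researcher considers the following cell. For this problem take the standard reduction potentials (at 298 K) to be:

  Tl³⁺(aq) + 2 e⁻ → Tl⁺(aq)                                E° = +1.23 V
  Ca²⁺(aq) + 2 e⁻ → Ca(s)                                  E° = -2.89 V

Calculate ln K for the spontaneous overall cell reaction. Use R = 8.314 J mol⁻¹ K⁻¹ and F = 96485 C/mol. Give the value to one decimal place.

320.9

Cathode: Tl³⁺/Tl⁺; anode: Ca²⁺/Ca. E°cell = (+1.23) − (-2.89) = +4.12 V, with n = 2.
ΔG° = −nFE° = −RT ln K, so ln K = nFE°/(RT) = (2)(96485)(+4.12) / ((8.314)(298)) = 320.893.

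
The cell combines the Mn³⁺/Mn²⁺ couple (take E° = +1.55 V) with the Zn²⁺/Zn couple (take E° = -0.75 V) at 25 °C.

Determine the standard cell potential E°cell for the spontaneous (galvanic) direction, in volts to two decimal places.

The Mn³⁺/Mn²⁺ couple has the higher reduction potential, so it is the cathode; Zn²⁺/Zn is oxidised at the anode.
E°cell = E°(cathode) − E°(anode) = (+1.55) − (-0.75) = +2.30 V.

+2.30 V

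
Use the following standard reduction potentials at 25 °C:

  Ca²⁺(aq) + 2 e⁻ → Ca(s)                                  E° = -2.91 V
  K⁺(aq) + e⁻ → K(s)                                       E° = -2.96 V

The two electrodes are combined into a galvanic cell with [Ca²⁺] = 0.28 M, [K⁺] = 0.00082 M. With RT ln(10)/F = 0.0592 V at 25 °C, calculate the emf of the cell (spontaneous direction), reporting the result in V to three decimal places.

Ca²⁺/Ca is the cathode (higher E°), K⁺/K the anode: E°cell = -2.91 − (-2.96) = +0.05 V, n = 2.
Overall: Ca²⁺(aq) + 2 K(s) → Ca(s) + 2 K⁺(aq)
Q = [K⁺]^2 / ([Ca²⁺]); log Q = -5.620.
E = E° − (0.0592/n) log Q = +0.05 − (0.0592/2)(-5.620) = +0.216 V.

+0.216 V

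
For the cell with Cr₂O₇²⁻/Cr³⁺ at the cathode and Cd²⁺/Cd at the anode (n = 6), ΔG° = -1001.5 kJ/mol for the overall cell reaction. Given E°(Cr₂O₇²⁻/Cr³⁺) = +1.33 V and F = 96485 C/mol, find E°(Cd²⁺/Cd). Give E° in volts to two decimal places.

-0.40 V

E°cell = −ΔG°/(nF) = −(-1001.5×10³)/((6)(96485)) = +1.730 V.
Since Cr₂O₇²⁻/Cr³⁺ is the cathode and Cd²⁺/Cd the anode, E°cell = E°(Cr₂O₇²⁻/Cr³⁺) − E°(Cd²⁺/Cd).
So E°(Cd²⁺/Cd) = E°(Cr₂O₇²⁻/Cr³⁺) − E°cell = (+1.33) − (+1.730) = -0.40 V.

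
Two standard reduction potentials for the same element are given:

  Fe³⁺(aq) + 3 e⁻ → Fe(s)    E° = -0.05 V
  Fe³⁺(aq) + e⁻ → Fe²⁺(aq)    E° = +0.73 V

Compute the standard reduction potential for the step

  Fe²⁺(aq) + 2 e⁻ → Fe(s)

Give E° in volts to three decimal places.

Sequential free energies add, so n₃E°₃ = n₁E°₁ + n₂E°₂.
With n₃ = 3, and the known step contributing 1×(+0.73) V, the unknown satisfies 2·E° = 3×(-0.05) − 1×(+0.73) = -0.880.
E° = -0.880 / 2 = -0.440 V.

-0.440 V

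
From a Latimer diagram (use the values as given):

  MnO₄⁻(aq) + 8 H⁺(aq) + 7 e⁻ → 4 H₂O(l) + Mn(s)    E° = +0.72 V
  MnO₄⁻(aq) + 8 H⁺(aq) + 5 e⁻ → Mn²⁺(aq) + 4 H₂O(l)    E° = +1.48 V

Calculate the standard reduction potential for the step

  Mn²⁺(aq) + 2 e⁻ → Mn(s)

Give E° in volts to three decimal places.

-1.180 V

Sequential free energies add, so n₃E°₃ = n₁E°₁ + n₂E°₂.
With n₃ = 7, and the known step contributing 5×(+1.48) V, the unknown satisfies 2·E° = 7×(+0.72) − 5×(+1.48) = -2.360.
E° = -2.360 / 2 = -1.180 V.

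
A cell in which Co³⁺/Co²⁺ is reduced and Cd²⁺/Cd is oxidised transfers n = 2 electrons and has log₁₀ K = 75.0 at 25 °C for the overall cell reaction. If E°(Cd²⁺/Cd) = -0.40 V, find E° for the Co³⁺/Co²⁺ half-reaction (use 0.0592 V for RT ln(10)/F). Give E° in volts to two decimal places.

E°cell = (0.0592/n)·log K = (0.0592/2)(75.0) = +2.220 V.
Since Co³⁺/Co²⁺ is the cathode and Cd²⁺/Cd the anode, E°cell = E°(Co³⁺/Co²⁺) − E°(Cd²⁺/Cd).
So E°(Co³⁺/Co²⁺) = E°cell + E°(Cd²⁺/Cd) = +2.220 + (-0.40) = +1.82 V.

+1.82 V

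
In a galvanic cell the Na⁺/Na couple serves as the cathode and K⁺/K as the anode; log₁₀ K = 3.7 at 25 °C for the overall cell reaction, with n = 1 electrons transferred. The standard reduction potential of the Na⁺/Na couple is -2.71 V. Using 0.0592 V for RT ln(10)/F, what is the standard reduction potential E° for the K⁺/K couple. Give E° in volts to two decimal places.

-2.93 V

E°cell = (0.0592/n)·log K = (0.0592/1)(3.7) = +0.219 V.
Since Na⁺/Na is the cathode and K⁺/K the anode, E°cell = E°(Na⁺/Na) − E°(K⁺/K).
So E°(K⁺/K) = E°(Na⁺/Na) − E°cell = (-2.71) − (+0.219) = -2.93 V.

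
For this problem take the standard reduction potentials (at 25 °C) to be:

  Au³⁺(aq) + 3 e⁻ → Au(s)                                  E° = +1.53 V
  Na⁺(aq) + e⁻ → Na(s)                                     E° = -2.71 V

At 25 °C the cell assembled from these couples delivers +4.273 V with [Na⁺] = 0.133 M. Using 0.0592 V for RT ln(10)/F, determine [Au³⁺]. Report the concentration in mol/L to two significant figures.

0.11 M

Au³⁺/Au is the cathode, Na⁺/Na the anode: E°cell = +4.24 V, n = 3.
Overall reaction: Au³⁺(aq) + 3 Na(s) → Au(s) + 3 Na⁺(aq); Q = [Na⁺]^3/[Au³⁺]^1.
From E = E° − (0.0592/n) log Q: log Q = (E° − E)·n/0.0592 = (+4.24 − (+4.273))·3/0.0592 = -1.6723.
So 1·log[Au³⁺] = 3·log(0.133) − log Q = -2.6284 − (-1.6723) = -0.9561; [Au³⁺] = 10^(-0.9561) ≈ 0.11 M.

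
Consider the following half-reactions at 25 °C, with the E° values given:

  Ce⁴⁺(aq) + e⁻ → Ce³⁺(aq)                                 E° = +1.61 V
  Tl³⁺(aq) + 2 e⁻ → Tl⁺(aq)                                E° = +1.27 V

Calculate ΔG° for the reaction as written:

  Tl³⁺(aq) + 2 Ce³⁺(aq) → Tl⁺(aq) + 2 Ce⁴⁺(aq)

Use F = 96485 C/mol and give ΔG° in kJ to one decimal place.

+65.6 kJ

As written, Tl³⁺/Tl⁺ is reduced (cathode) and Ce⁴⁺/Ce³⁺ is oxidised (anode), so E°cell = (+1.27) − (+1.61) = -0.34 V.
Balancing electrons gives n = 2.
ΔG° = −nFE° = −(2)(96485)(-0.34) = 65,610 J = +65.6 kJ.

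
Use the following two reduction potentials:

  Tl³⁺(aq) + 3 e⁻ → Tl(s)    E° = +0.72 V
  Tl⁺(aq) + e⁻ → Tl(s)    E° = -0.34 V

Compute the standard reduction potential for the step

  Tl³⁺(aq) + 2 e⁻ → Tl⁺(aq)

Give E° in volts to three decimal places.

Sequential free energies add, so n₃E°₃ = n₁E°₁ + n₂E°₂.
With n₃ = 3, and the known step contributing 1×(-0.34) V, the unknown satisfies 2·E° = 3×(+0.72) − 1×(-0.34) = +2.500.
E° = +2.500 / 2 = +1.250 V.

+1.250 V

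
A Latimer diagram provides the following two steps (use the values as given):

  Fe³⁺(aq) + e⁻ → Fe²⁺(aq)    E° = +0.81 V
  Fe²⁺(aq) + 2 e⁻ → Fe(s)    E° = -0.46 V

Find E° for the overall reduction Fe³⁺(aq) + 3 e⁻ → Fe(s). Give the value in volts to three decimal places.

-0.037 V

Adding the free-energy changes (−nFE°) of the two steps gives −n₃FE°₃ = −n₁FE°₁ − n₂FE°₂.
E°₃ = (1×+0.81 + 2×-0.46) / 3 = (-0.110) / 3 = -0.037 V.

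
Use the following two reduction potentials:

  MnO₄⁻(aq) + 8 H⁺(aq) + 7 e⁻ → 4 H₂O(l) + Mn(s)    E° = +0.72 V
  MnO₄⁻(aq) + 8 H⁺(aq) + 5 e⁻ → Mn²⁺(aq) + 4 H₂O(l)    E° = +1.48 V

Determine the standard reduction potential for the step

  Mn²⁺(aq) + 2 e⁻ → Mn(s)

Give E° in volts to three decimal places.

-1.180 V

Sequential free energies add, so n₃E°₃ = n₁E°₁ + n₂E°₂.
With n₃ = 7, and the known step contributing 5×(+1.48) V, the unknown satisfies 2·E° = 7×(+0.72) − 5×(+1.48) = -2.360.
E° = -2.360 / 2 = -1.180 V.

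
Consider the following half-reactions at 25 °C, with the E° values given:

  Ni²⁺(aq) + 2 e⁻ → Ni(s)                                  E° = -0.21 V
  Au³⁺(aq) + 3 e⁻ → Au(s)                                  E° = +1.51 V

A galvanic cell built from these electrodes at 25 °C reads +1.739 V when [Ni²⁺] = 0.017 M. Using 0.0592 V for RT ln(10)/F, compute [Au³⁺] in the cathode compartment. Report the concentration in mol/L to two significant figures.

0.020 M

Au³⁺/Au is the cathode, Ni²⁺/Ni the anode: E°cell = +1.72 V, n = 6.
Overall reaction: 2 Au³⁺(aq) + 3 Ni(s) → 2 Au(s) + 3 Ni²⁺(aq); Q = [Ni²⁺]^3/[Au³⁺]^2.
From E = E° − (0.0592/n) log Q: log Q = (E° − E)·n/0.0592 = (+1.72 − (+1.739))·6/0.0592 = -1.9257.
So 2·log[Au³⁺] = 3·log(0.017) − log Q = -5.3087 − (-1.9257) = -3.3830; log[Au³⁺] = -3.3830 / 2 = -1.6915; [Au³⁺] = 10^(-1.6915) ≈ 0.020 M.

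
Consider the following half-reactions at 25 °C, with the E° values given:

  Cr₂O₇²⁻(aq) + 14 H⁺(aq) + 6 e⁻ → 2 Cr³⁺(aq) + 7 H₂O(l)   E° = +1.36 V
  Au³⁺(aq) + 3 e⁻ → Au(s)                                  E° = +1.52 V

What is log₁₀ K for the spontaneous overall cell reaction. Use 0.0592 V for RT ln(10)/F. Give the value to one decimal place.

16.2

Cathode: Au³⁺/Au; anode: Cr₂O₇²⁻/Cr³⁺. E°cell = +0.16 V, n = 6.
log K = nE°cell / 0.0592 = (6)(+0.16) / 0.0592 = 16.2.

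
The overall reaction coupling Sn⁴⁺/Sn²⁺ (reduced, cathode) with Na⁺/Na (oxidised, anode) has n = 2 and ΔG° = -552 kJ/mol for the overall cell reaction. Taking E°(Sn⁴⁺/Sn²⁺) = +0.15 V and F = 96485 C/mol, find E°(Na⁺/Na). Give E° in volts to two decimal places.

-2.71 V

E°cell = −ΔG°/(nF) = −(-552×10³)/((2)(96485)) = +2.861 V.
Since Sn⁴⁺/Sn²⁺ is the cathode and Na⁺/Na the anode, E°cell = E°(Sn⁴⁺/Sn²⁺) − E°(Na⁺/Na).
So E°(Na⁺/Na) = E°(Sn⁴⁺/Sn²⁺) − E°cell = (+0.15) − (+2.861) = -2.71 V.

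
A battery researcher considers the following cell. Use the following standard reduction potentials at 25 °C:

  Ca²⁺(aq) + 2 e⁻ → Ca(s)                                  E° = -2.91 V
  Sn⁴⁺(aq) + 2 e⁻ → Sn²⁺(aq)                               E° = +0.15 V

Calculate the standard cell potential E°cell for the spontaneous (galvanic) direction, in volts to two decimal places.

The Sn⁴⁺/Sn²⁺ couple has the higher reduction potential, so it is the cathode; Ca²⁺/Ca is oxidised at the anode.
E°cell = E°(cathode) − E°(anode) = (+0.15) − (-2.91) = +3.06 V.
Since E°cell > 0, the reaction is spontaneous under standard conditions.

+3.06 V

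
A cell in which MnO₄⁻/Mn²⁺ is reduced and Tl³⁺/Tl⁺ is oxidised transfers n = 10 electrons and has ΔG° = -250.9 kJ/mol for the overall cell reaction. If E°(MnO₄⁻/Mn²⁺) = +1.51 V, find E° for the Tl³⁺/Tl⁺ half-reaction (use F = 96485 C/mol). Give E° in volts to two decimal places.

E°cell = −ΔG°/(nF) = −(-250.9×10³)/((10)(96485)) = +0.260 V.
Since MnO₄⁻/Mn²⁺ is the cathode and Tl³⁺/Tl⁺ the anode, E°cell = E°(MnO₄⁻/Mn²⁺) − E°(Tl³⁺/Tl⁺).
So E°(Tl³⁺/Tl⁺) = E°(MnO₄⁻/Mn²⁺) − E°cell = (+1.51) − (+0.260) = +1.25 V.

+1.25 V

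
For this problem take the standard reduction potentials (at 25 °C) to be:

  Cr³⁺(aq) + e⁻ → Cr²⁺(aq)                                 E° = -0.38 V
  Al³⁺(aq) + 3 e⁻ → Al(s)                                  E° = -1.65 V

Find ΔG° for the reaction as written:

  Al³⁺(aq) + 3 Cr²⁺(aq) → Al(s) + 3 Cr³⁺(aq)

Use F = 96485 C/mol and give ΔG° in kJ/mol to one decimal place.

+367.6 kJ/mol

As written, Al³⁺/Al is reduced (cathode) and Cr³⁺/Cr²⁺ is oxidised (anode), so E°cell = (-1.65) − (-0.38) = -1.27 V.
Balancing electrons gives n = 3.
ΔG° = −nFE° = −(3)(96485)(-1.27) = 367,608 J = +367.6 kJ/mol.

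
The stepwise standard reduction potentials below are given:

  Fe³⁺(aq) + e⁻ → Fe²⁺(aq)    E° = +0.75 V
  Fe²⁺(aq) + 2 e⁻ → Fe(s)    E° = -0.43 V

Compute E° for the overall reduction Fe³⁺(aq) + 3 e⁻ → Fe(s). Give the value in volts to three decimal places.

-0.037 V

Since ΔG° = −nFE° is additive over sequential reductions, n₃E°₃ = n₁E°₁ + n₂E°₂.
E°₃ = (1×+0.75 + 2×-0.43) / 3 = (-0.110) / 3 = -0.037 V.
E° values themselves are not directly additive — weighting by electron count is essential.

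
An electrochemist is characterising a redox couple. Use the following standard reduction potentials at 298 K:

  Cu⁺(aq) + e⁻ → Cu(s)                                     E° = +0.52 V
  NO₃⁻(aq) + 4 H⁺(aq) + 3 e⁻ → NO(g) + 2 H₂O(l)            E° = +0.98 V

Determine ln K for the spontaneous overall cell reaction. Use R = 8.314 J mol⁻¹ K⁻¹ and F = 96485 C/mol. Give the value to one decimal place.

53.7

Cathode: NO₃⁻/NO; anode: Cu⁺/Cu. E°cell = (+0.98) − (+0.52) = +0.46 V, with n = 3.
ΔG° = −nFE° = −RT ln K, so ln K = nFE°/(RT) = (3)(96485)(+0.46) / ((8.314)(298)) = 53.742.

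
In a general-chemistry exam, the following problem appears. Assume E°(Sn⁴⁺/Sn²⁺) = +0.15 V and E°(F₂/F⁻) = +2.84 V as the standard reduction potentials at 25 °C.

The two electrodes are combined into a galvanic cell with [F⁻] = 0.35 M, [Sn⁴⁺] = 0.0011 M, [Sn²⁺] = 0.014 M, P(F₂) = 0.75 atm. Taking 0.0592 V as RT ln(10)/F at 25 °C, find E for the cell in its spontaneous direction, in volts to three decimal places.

+2.746 V

F₂/F⁻ is the cathode (higher E°), Sn⁴⁺/Sn²⁺ the anode: E°cell = +2.84 − (+0.15) = +2.69 V, n = 2.
Overall: F₂(g) + Sn²⁺(aq) → 2 F⁻(aq) + Sn⁴⁺(aq)
Q = [F⁻]^2·[Sn⁴⁺] / (P(F₂)·[Sn²⁺]); log Q = -1.892.
E = E° − (0.0592/n) log Q = +2.69 − (0.0592/2)(-1.892) = +2.746 V.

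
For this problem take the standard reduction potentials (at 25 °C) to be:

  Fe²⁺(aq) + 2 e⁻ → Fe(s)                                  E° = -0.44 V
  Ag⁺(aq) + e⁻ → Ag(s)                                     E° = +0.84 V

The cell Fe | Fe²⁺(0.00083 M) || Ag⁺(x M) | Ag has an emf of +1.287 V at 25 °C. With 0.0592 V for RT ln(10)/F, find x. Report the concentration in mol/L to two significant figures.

0.038 M

Ag⁺/Ag is the cathode, Fe²⁺/Fe the anode: E°cell = +1.28 V, n = 2.
Overall reaction: 2 Ag⁺(aq) + Fe(s) → 2 Ag(s) + Fe²⁺(aq); Q = [Fe²⁺]^1/[Ag⁺]^2.
From E = E° − (0.0592/n) log Q: log Q = (E° − E)·n/0.0592 = (+1.28 − (+1.287))·2/0.0592 = -0.2365.
So 2·log[Ag⁺] = 1·log(0.00083) − log Q = -3.0809 − (-0.2365) = -2.8444; log[Ag⁺] = -2.8444 / 2 = -1.4222; [Ag⁺] = 10^(-1.4222) ≈ 0.038 M.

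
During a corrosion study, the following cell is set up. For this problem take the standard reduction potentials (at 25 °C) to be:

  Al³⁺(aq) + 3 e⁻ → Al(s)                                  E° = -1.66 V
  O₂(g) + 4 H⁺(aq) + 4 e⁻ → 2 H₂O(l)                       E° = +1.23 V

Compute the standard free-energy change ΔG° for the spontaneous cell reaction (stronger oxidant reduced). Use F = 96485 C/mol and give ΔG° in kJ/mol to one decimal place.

O₂/H₂O (E° = +1.23 V) is the cathode; Al³⁺/Al (E° = -1.66 V) is the anode, so E°cell = +2.89 V.
Balancing electrons gives n = 12 (lcm of 4 and 3).
ΔG° = −nFE° = −(12)(96485)(+2.89) = -3,346,100 J = -3346.1 kJ/mol.

-3346.1 kJ/mol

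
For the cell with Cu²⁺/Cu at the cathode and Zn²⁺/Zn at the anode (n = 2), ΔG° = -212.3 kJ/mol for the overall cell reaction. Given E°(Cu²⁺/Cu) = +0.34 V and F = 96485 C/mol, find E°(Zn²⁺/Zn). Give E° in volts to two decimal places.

-0.76 V

E°cell = −ΔG°/(nF) = −(-212.3×10³)/((2)(96485)) = +1.100 V.
Since Cu²⁺/Cu is the cathode and Zn²⁺/Zn the anode, E°cell = E°(Cu²⁺/Cu) − E°(Zn²⁺/Zn).
So E°(Zn²⁺/Zn) = E°(Cu²⁺/Cu) − E°cell = (+0.34) − (+1.100) = -0.76 V.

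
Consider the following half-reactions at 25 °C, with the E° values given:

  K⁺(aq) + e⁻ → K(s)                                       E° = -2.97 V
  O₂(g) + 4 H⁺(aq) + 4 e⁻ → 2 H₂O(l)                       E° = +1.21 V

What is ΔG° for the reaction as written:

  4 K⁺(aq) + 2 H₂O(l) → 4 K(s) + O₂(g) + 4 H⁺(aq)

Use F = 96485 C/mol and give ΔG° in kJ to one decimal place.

+1613.2 kJ

As written, K⁺/K is reduced (cathode) and O₂/H₂O is oxidised (anode), so E°cell = (-2.97) − (+1.21) = -4.18 V.
Balancing electrons gives n = 4.
ΔG° = −nFE° = −(4)(96485)(-4.18) = 1,613,229 J = +1613.2 kJ.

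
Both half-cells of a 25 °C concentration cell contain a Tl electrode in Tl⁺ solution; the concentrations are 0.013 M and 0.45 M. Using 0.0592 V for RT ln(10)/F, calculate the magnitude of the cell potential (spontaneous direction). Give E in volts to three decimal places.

+0.091 V

For a concentration cell E°cell = 0. The 0.45 M side is the cathode (reduction is favoured where [Tl⁺] is higher).
With n = 1, E = −(0.0592/1) log([Tl⁺]ₐₙ/[Tl⁺]꜀ₐₜ) = −(0.0592/1) log(0.013/0.45) = −(0.0592/1)(-1.539) = +0.091 V.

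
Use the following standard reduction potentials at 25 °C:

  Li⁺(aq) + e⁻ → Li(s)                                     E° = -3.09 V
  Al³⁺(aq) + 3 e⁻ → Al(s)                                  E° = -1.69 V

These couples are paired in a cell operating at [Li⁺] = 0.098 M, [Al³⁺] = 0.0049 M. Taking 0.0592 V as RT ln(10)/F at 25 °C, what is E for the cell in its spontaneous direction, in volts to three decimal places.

Al³⁺/Al is the cathode (higher E°), Li⁺/Li the anode: E°cell = -1.69 − (-3.09) = +1.40 V, n = 3.
Overall: Al³⁺(aq) + 3 Li(s) → Al(s) + 3 Li⁺(aq)
Q = [Li⁺]^3 / ([Al³⁺]); log Q = -0.717.
E = E° − (0.0592/n) log Q = +1.40 − (0.0592/3)(-0.717) = +1.414 V.

+1.414 V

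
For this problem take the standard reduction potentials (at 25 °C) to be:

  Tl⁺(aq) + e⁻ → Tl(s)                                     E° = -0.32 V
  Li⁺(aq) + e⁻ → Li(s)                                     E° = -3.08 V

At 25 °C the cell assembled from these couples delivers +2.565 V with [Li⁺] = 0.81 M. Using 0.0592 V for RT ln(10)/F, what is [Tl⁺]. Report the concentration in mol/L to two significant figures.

Tl⁺/Tl is the cathode, Li⁺/Li the anode: E°cell = +2.76 V, n = 1.
Overall reaction: Tl⁺(aq) + Li(s) → Tl(s) + Li⁺(aq); Q = [Li⁺]^1/[Tl⁺]^1.
From E = E° − (0.0592/n) log Q: log Q = (E° − E)·n/0.0592 = (+2.76 − (+2.565))·1/0.0592 = 3.2939.
So 1·log[Tl⁺] = 1·log(0.81) − log Q = -0.0915 − (3.2939) = -3.3854; [Tl⁺] = 10^(-3.3854) ≈ 0.00041 M.

0.00041 M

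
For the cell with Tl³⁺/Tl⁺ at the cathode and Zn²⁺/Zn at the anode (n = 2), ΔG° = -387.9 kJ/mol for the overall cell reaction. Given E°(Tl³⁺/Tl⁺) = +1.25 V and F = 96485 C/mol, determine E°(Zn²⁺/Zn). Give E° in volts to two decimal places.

-0.76 V

E°cell = −ΔG°/(nF) = −(-387.9×10³)/((2)(96485)) = +2.010 V.
Since Tl³⁺/Tl⁺ is the cathode and Zn²⁺/Zn the anode, E°cell = E°(Tl³⁺/Tl⁺) − E°(Zn²⁺/Zn).
So E°(Zn²⁺/Zn) = E°(Tl³⁺/Tl⁺) − E°cell = (+1.25) − (+2.010) = -0.76 V.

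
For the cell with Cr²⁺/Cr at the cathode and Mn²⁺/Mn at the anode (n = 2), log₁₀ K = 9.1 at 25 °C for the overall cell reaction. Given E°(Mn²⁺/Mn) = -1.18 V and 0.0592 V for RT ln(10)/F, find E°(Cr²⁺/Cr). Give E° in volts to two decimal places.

E°cell = (0.0592/n)·log K = (0.0592/2)(9.1) = +0.269 V.
Since Cr²⁺/Cr is the cathode and Mn²⁺/Mn the anode, E°cell = E°(Cr²⁺/Cr) − E°(Mn²⁺/Mn).
So E°(Cr²⁺/Cr) = E°cell + E°(Mn²⁺/Mn) = +0.269 + (-1.18) = -0.91 V.

-0.91 V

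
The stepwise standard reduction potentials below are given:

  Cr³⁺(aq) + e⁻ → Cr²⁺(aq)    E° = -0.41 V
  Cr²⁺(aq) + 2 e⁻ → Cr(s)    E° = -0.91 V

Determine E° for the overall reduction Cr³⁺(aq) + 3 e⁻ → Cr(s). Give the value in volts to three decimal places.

Adding the free-energy changes (−nFE°) of the two steps gives −n₃FE°₃ = −n₁FE°₁ − n₂FE°₂.
E°₃ = (1×-0.41 + 2×-0.91) / 3 = (-2.230) / 3 = -0.743 V.

-0.743 V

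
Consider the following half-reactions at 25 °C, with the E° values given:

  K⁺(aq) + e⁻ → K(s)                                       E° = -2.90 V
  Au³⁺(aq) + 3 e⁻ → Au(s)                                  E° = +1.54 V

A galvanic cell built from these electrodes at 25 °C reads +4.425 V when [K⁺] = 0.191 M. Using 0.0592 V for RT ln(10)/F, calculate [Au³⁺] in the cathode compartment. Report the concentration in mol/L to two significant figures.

Au³⁺/Au is the cathode, K⁺/K the anode: E°cell = +4.44 V, n = 3.
Overall reaction: Au³⁺(aq) + 3 K(s) → Au(s) + 3 K⁺(aq); Q = [K⁺]^3/[Au³⁺]^1.
From E = E° − (0.0592/n) log Q: log Q = (E° − E)·n/0.0592 = (+4.44 − (+4.425))·3/0.0592 = 0.7601.
So 1·log[Au³⁺] = 3·log(0.191) − log Q = -2.1569 − (0.7601) = -2.9170; [Au³⁺] = 10^(-2.9170) ≈ 0.0012 M.

0.0012 M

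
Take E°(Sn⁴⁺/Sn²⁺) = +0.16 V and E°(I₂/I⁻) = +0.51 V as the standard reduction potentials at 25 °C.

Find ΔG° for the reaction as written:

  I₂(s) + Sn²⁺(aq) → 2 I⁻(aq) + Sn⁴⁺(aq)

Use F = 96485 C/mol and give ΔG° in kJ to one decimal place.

-67.5 kJ

As written, I₂/I⁻ is reduced (cathode) and Sn⁴⁺/Sn²⁺ is oxidised (anode), so E°cell = (+0.51) − (+0.16) = +0.35 V.
Balancing electrons gives n = 2.
ΔG° = −nFE° = −(2)(96485)(+0.35) = -67,540 J = -67.5 kJ.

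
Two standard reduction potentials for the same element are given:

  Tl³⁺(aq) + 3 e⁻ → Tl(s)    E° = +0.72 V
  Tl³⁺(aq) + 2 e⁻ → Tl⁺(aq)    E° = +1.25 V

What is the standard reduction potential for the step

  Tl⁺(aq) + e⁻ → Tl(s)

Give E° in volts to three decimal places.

-0.340 V

Sequential free energies add, so n₃E°₃ = n₁E°₁ + n₂E°₂.
With n₃ = 3, and the known step contributing 2×(+1.25) V, the unknown satisfies 1·E° = 3×(+0.72) − 2×(+1.25) = -0.340.
E° = -0.340 / 1 = -0.340 V.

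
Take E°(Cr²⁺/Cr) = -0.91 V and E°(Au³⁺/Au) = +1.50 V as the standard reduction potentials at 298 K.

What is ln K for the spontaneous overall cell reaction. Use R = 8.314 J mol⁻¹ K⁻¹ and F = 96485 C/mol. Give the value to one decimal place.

Cathode: Au³⁺/Au; anode: Cr²⁺/Cr. E°cell = (+1.50) − (-0.91) = +2.41 V, with n = 6.
ΔG° = −nFE° = −RT ln K, so ln K = nFE°/(RT) = (6)(96485)(+2.41) / ((8.314)(298)) = 563.121.

563.1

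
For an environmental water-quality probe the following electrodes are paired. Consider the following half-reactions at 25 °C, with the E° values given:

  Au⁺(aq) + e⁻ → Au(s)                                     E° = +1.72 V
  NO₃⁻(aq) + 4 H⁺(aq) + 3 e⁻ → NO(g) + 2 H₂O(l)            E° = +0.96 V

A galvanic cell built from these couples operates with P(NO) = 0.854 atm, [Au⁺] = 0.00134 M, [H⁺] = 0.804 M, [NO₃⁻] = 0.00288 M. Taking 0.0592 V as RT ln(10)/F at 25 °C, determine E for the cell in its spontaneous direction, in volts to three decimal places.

+0.646 V

Au⁺/Au is the cathode (higher E°), NO₃⁻/NO the anode: E°cell = +1.72 − (+0.96) = +0.76 V, n = 3.
Overall: 3 Au⁺(aq) + NO(g) + 2 H₂O(l) → 3 Au(s) + NO₃⁻(aq) + 4 H⁺(aq)
Q = [NO₃⁻]·[H⁺]^4 / ([Au⁺]^3·P(NO)); log Q = 5.768.
E = E° − (0.0592/n) log Q = +0.76 − (0.0592/3)(5.768) = +0.646 V.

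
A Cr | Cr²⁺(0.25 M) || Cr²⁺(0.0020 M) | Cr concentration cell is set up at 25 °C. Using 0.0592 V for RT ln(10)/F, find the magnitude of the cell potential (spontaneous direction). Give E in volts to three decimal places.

+0.062 V

For a concentration cell E°cell = 0. The 0.25 M side is the cathode (reduction is favoured where [Cr²⁺] is higher).
With n = 2, E = −(0.0592/2) log([Cr²⁺]ₐₙ/[Cr²⁺]꜀ₐₜ) = −(0.0592/2) log(0.002/0.25) = −(0.0592/2)(-2.097) = +0.062 V.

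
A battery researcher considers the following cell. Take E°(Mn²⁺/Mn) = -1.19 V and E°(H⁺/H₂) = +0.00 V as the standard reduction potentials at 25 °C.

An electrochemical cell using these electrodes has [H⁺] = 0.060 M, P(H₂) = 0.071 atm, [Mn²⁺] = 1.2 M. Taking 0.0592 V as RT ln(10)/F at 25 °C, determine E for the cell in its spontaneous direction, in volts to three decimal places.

+1.149 V

H⁺/H₂ is the cathode (higher E°), Mn²⁺/Mn the anode: E°cell = +0.00 − (-1.19) = +1.19 V, n = 2.
Overall: 2 H⁺(aq) + Mn(s) → H₂(g) + Mn²⁺(aq)
Q = P(H₂)·[Mn²⁺] / ([H⁺]^2); log Q = 1.374.
E = E° − (0.0592/n) log Q = +1.19 − (0.0592/2)(1.374) = +1.149 V.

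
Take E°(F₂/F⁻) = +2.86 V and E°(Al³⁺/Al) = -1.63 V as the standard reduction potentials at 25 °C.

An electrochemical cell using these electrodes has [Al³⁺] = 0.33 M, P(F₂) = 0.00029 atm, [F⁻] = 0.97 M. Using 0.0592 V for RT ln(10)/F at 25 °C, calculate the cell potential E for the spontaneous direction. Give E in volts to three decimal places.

+4.396 V

F₂/F⁻ is the cathode (higher E°), Al³⁺/Al the anode: E°cell = +2.86 − (-1.63) = +4.49 V, n = 6.
Overall: 3 F₂(g) + 2 Al(s) → 6 F⁻(aq) + 2 Al³⁺(aq)
Q = [F⁻]^6·[Al³⁺]^2 / (P(F₂)^3); log Q = 9.570.
E = E° − (0.0592/n) log Q = +4.49 − (0.0592/6)(9.570) = +4.396 V.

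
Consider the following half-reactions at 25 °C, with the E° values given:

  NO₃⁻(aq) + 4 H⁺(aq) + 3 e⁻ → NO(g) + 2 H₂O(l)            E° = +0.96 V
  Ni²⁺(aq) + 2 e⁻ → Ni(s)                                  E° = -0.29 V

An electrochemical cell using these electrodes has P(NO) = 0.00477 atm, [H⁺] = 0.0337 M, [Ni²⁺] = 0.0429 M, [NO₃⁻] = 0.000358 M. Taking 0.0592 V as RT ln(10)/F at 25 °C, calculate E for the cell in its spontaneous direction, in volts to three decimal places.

NO₃⁻/NO is the cathode (higher E°), Ni²⁺/Ni the anode: E°cell = +0.96 − (-0.29) = +1.25 V, n = 6.
Overall: 2 NO₃⁻(aq) + 8 H⁺(aq) + 3 Ni(s) → 2 NO(g) + 4 H₂O(l) + 3 Ni²⁺(aq)
Q = P(NO)^2·[Ni²⁺]^3 / ([NO₃⁻]^2·[H⁺]^8); log Q = 9.926.
E = E° − (0.0592/n) log Q = +1.25 − (0.0592/6)(9.926) = +1.152 V.

+1.152 V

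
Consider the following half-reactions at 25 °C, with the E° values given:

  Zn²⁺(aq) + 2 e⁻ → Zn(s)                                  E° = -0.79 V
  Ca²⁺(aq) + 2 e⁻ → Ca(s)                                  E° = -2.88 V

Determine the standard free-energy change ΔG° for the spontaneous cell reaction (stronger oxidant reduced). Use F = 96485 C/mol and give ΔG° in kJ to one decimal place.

-403.3 kJ

Zn²⁺/Zn (E° = -0.79 V) is the cathode; Ca²⁺/Ca (E° = -2.88 V) is the anode, so E°cell = +2.09 V.
Balancing electrons gives n = 2 (lcm of 2 and 2).
ΔG° = −nFE° = −(2)(96485)(+2.09) = -403,307 J = -403.3 kJ.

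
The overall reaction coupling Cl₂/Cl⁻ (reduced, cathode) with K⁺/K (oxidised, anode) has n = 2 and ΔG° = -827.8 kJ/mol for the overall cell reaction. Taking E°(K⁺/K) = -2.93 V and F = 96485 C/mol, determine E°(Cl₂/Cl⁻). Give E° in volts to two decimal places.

+1.36 V

E°cell = −ΔG°/(nF) = −(-827.8×10³)/((2)(96485)) = +4.290 V.
Since Cl₂/Cl⁻ is the cathode and K⁺/K the anode, E°cell = E°(Cl₂/Cl⁻) − E°(K⁺/K).
So E°(Cl₂/Cl⁻) = E°cell + E°(K⁺/K) = +4.290 + (-2.93) = +1.36 V.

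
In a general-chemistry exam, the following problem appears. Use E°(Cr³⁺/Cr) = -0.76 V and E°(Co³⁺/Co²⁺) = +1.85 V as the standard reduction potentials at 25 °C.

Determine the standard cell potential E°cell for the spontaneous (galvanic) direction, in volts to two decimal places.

The Co³⁺/Co²⁺ couple has the higher reduction potential, so it is the cathode; Cr³⁺/Cr is oxidised at the anode.
E°cell = E°(cathode) − E°(anode) = (+1.85) − (-0.76) = +2.61 V.

+2.61 V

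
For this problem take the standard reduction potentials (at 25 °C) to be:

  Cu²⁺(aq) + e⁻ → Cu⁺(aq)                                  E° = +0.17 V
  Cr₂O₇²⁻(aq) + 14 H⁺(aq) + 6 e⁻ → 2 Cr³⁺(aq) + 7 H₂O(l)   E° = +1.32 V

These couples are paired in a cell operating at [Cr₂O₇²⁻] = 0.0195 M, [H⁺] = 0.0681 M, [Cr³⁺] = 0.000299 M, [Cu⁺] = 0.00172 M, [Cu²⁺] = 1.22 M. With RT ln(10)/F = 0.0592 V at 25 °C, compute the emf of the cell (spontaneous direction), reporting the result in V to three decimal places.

Cr₂O₇²⁻/Cr³⁺ is the cathode (higher E°), Cu²⁺/Cu⁺ the anode: E°cell = +1.32 − (+0.17) = +1.15 V, n = 6.
Overall: Cr₂O₇²⁻(aq) + 14 H⁺(aq) + 6 Cu⁺(aq) → 2 Cr³⁺(aq) + 7 H₂O(l) + 6 Cu²⁺(aq)
Q = [Cr³⁺]^2·[Cu²⁺]^6 / ([Cr₂O₇²⁻]·[H⁺]^14·[Cu⁺]^6); log Q = 28.102.
E = E° − (0.0592/n) log Q = +1.15 − (0.0592/6)(28.102) = +0.873 V.

+0.873 V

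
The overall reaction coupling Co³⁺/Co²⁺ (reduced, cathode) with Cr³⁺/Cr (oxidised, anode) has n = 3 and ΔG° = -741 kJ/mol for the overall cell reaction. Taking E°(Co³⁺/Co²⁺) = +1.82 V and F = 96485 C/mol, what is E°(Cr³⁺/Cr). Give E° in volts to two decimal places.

E°cell = −ΔG°/(nF) = −(-741×10³)/((3)(96485)) = +2.560 V.
Since Co³⁺/Co²⁺ is the cathode and Cr³⁺/Cr the anode, E°cell = E°(Co³⁺/Co²⁺) − E°(Cr³⁺/Cr).
So E°(Cr³⁺/Cr) = E°(Co³⁺/Co²⁺) − E°cell = (+1.82) − (+2.560) = -0.74 V.

-0.74 V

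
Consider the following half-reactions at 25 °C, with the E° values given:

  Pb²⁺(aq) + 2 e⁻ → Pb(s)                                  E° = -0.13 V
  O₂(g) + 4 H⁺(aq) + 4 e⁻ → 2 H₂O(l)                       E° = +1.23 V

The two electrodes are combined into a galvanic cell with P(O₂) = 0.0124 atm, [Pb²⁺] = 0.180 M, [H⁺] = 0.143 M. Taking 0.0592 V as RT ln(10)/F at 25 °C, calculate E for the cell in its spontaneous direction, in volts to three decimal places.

+1.304 V

O₂/H₂O is the cathode (higher E°), Pb²⁺/Pb the anode: E°cell = +1.23 − (-0.13) = +1.36 V, n = 4.
Overall: O₂(g) + 4 H⁺(aq) + 2 Pb(s) → 2 H₂O(l) + 2 Pb²⁺(aq)
Q = [Pb²⁺]^2 / (P(O₂)·[H⁺]^4); log Q = 3.796.
E = E° − (0.0592/n) log Q = +1.36 − (0.0592/4)(3.796) = +1.304 V.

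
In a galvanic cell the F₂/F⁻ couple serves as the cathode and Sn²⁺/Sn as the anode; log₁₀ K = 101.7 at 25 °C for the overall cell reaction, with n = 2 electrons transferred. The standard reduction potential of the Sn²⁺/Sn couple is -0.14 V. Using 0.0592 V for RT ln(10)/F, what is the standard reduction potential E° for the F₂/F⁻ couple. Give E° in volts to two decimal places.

+2.87 V

E°cell = (0.0592/n)·log K = (0.0592/2)(101.7) = +3.010 V.
Since F₂/F⁻ is the cathode and Sn²⁺/Sn the anode, E°cell = E°(F₂/F⁻) − E°(Sn²⁺/Sn).
So E°(F₂/F⁻) = E°cell + E°(Sn²⁺/Sn) = +3.010 + (-0.14) = +2.87 V.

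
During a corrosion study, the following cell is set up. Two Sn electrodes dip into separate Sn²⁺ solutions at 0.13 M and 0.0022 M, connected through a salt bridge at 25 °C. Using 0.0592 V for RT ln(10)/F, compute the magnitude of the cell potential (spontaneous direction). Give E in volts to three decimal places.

+0.052 V

For a concentration cell E°cell = 0. The 0.13 M side is the cathode (reduction is favoured where [Sn²⁺] is higher).
With n = 2, E = −(0.0592/2) log([Sn²⁺]ₐₙ/[Sn²⁺]꜀ₐₜ) = −(0.0592/2) log(0.0022/0.13) = −(0.0592/2)(-1.772) = +0.052 V.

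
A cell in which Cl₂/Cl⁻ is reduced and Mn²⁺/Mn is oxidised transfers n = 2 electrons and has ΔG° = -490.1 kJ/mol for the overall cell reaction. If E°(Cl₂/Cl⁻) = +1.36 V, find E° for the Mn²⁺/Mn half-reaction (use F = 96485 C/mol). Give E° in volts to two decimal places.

E°cell = −ΔG°/(nF) = −(-490.1×10³)/((2)(96485)) = +2.540 V.
Since Cl₂/Cl⁻ is the cathode and Mn²⁺/Mn the anode, E°cell = E°(Cl₂/Cl⁻) − E°(Mn²⁺/Mn).
So E°(Mn²⁺/Mn) = E°(Cl₂/Cl⁻) − E°cell = (+1.36) − (+2.540) = -1.18 V.

-1.18 V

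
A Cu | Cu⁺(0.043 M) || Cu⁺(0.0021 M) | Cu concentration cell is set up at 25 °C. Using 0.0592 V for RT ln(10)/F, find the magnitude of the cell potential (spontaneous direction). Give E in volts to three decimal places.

For a concentration cell E°cell = 0. The 0.043 M side is the cathode (reduction is favoured where [Cu⁺] is higher).
With n = 1, E = −(0.0592/1) log([Cu⁺]ₐₙ/[Cu⁺]꜀ₐₜ) = −(0.0592/1) log(0.0021/0.043) = −(0.0592/1)(-1.311) = +0.078 V.

+0.078 V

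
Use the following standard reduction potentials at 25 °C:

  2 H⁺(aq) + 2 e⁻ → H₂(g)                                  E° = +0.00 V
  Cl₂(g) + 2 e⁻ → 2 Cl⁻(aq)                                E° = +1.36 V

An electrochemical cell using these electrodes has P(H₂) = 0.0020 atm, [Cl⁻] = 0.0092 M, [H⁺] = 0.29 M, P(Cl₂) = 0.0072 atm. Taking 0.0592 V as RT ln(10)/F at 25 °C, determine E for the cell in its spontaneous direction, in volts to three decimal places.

+1.369 V

Cl₂/Cl⁻ is the cathode (higher E°), H⁺/H₂ the anode: E°cell = +1.36 − (+0.00) = +1.36 V, n = 2.
Overall: Cl₂(g) + H₂(g) → 2 Cl⁻(aq) + 2 H⁺(aq)
Q = [Cl⁻]^2·[H⁺]^2 / (P(Cl₂)·P(H₂)); log Q = -0.306.
E = E° − (0.0592/n) log Q = +1.36 − (0.0592/2)(-0.306) = +1.369 V.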